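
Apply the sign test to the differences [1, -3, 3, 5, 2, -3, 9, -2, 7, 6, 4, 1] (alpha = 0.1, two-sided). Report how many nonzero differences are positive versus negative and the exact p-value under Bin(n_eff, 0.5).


Step 1: Discard zero differences. Original n = 12; n_eff = number of nonzero differences = 12.
Nonzero differences (with sign): +1, -3, +3, +5, +2, -3, +9, -2, +7, +6, +4, +1
Step 2: Count signs: positive = 9, negative = 3.
Step 3: Under H0: P(positive) = 0.5, so the number of positives S ~ Bin(12, 0.5).
Step 4: Two-sided exact p-value = sum of Bin(12,0.5) probabilities at or below the observed probability = 0.145996.
Step 5: alpha = 0.1. fail to reject H0.

n_eff = 12, pos = 9, neg = 3, p = 0.145996, fail to reject H0.


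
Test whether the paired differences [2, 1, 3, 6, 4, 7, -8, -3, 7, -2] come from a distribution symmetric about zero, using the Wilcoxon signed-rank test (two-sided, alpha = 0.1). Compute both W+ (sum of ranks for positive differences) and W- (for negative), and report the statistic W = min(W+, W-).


Step 1: Drop any zero differences (none here) and take |d_i|.
|d| = [2, 1, 3, 6, 4, 7, 8, 3, 7, 2]
Step 2: Midrank |d_i| (ties get averaged ranks).
ranks: |2|->2.5, |1|->1, |3|->4.5, |6|->7, |4|->6, |7|->8.5, |8|->10, |3|->4.5, |7|->8.5, |2|->2.5
Step 3: Attach original signs; sum ranks with positive sign and with negative sign.
W+ = 2.5 + 1 + 4.5 + 7 + 6 + 8.5 + 8.5 = 38
W- = 10 + 4.5 + 2.5 = 17
(Check: W+ + W- = 55 should equal n(n+1)/2 = 55.)
Step 4: Test statistic W = min(W+, W-) = 17.
Step 5: Ties in |d|, so use the tie-corrected normal approximation.
        E[W] = n(n+1)/4 = 10*11/4 = 27.5.
        Tie groups: |d|=2 (t=2), |d|=3 (t=2), |d|=7 (t=2); sum(t^3 - t) = 18.
        Var[W] = n(n+1)(2n+1)/24 - sum(t^3-t)/48 = 2310/24 - 18/48 = 95.875.
        z = (W - E[W]) / sqrt(Var[W]) = (17 - 27.5) / 9.7916 = -1.0724.
        Two-sided p = 2*Phi(z) = 0.283563.
Step 6: alpha = 0.1. fail to reject H0.

W+ = 38, W- = 17, W = min = 17, p = 0.283563, fail to reject H0.


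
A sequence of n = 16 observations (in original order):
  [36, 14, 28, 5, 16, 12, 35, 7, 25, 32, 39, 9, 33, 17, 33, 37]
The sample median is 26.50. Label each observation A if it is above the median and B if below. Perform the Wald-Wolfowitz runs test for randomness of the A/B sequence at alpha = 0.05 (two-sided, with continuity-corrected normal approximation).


Step 1: Compute median = 26.50; label A = above, B = below.
Labels in order: ABABBBABBAABABAA  (n_A = 8, n_B = 8)
Step 2: Count runs R = 11.
Step 3: Under H0 (random ordering), E[R] = 2*n_A*n_B/(n_A+n_B) + 1 = 2*8*8/16 + 1 = 9.0000.
        Var[R] = 2*n_A*n_B*(2*n_A*n_B - n_A - n_B) / ((n_A+n_B)^2 * (n_A+n_B-1)) = 14336/3840 = 3.7333.
        SD[R] = 1.9322.
Step 4: Continuity-corrected z = (R - 0.5 - E[R]) / SD[R] = (11 - 0.5 - 9.0000) / 1.9322 = 0.7763.
Step 5: Two-sided p-value via normal approximation = 2*(1 - Phi(|z|)) = 0.437558.
Step 6: alpha = 0.05. fail to reject H0.

R = 11, z = 0.7763, p = 0.437558, fail to reject H0.


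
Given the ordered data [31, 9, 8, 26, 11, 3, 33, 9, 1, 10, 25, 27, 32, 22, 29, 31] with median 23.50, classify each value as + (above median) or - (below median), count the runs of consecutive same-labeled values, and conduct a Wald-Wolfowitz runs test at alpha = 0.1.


Step 1: Compute median = 23.50; label A = above, B = below.
Labels in order: ABBABBABBBAAABAA  (n_A = 8, n_B = 8)
Step 2: Count runs R = 9.
Step 3: Under H0 (random ordering), E[R] = 2*n_A*n_B/(n_A+n_B) + 1 = 2*8*8/16 + 1 = 9.0000.
        Var[R] = 2*n_A*n_B*(2*n_A*n_B - n_A - n_B) / ((n_A+n_B)^2 * (n_A+n_B-1)) = 14336/3840 = 3.7333.
        SD[R] = 1.9322.
Step 4: R = E[R], so z = 0 with no continuity correction.
Step 5: Two-sided p-value via normal approximation = 2*(1 - Phi(|z|)) = 1.000000.
Step 6: alpha = 0.1. fail to reject H0.

R = 9, z = 0.0000, p = 1.000000, fail to reject H0.


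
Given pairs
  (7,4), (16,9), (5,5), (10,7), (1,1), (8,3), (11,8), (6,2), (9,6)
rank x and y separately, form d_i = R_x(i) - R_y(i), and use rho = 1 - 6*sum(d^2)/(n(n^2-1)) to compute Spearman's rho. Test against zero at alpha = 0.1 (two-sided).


Step 1: Rank x and y separately (midranks; no ties here).
rank(x): 7->4, 16->9, 5->2, 10->7, 1->1, 8->5, 11->8, 6->3, 9->6
rank(y): 4->4, 9->9, 5->5, 7->7, 1->1, 3->3, 8->8, 2->2, 6->6
Step 2: d_i = R_x(i) - R_y(i); compute d_i^2.
  (4-4)^2=0, (9-9)^2=0, (2-5)^2=9, (7-7)^2=0, (1-1)^2=0, (5-3)^2=4, (8-8)^2=0, (3-2)^2=1, (6-6)^2=0
sum(d^2) = 14.
Step 3: rho = 1 - 6*14 / (9*(9^2 - 1)) = 1 - 84/720 = 0.883333.
Step 4: Under H0, t = rho * sqrt((n-2)/(1-rho^2)) = 4.9858 ~ t(7).
Step 5: Two-sided p-value from the t-distribution with 7 df = 0.001591.
Step 6: alpha = 0.1. reject H0.

rho = 0.8833, p = 0.001591, reject H0 at alpha = 0.1.


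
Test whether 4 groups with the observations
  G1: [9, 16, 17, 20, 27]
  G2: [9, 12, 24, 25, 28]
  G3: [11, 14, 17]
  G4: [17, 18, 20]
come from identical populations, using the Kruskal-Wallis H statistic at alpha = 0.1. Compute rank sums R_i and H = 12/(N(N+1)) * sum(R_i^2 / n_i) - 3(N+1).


Step 1: Combine all N = 16 observations and assign midranks.
sorted (value, group, rank): (9,G1,1.5), (9,G2,1.5), (11,G3,3), (12,G2,4), (14,G3,5), (16,G1,6), (17,G1,8), (17,G3,8), (17,G4,8), (18,G4,10), (20,G1,11.5), (20,G4,11.5), (24,G2,13), (25,G2,14), (27,G1,15), (28,G2,16)
Step 2: Sum ranks within each group.
R_1 = 42 (n_1 = 5)
R_2 = 48.5 (n_2 = 5)
R_3 = 16 (n_3 = 3)
R_4 = 29.5 (n_4 = 3)
Step 3: H = 12/(N(N+1)) * sum(R_i^2/n_i) - 3(N+1)
     = 12/(16*17) * (42^2/5 + 48.5^2/5 + 16^2/3 + 29.5^2/3) - 3*17
     = 0.044118 * 1198.67 - 51
     = 1.882353.
Step 4: Ties present; correction factor C = 1 - 36/(16^3 - 16) = 0.991176. Corrected H = 1.882353 / 0.991176 = 1.899110.
Step 5: Under H0, H ~ chi^2(3); p-value = 0.593609.
Step 6: alpha = 0.1. fail to reject H0.

H = 1.8991, df = 3, p = 0.593609, fail to reject H0.


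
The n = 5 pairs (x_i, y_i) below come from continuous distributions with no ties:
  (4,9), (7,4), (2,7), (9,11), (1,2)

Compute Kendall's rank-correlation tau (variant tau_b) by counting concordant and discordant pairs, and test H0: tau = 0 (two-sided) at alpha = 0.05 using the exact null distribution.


Step 1: Enumerate the 10 unordered pairs (i,j) with i<j and classify each by sign(x_j-x_i) * sign(y_j-y_i).
  (1,2):dx=+3,dy=-5->D; (1,3):dx=-2,dy=-2->C; (1,4):dx=+5,dy=+2->C; (1,5):dx=-3,dy=-7->C
  (2,3):dx=-5,dy=+3->D; (2,4):dx=+2,dy=+7->C; (2,5):dx=-6,dy=-2->C; (3,4):dx=+7,dy=+4->C
  (3,5):dx=-1,dy=-5->C; (4,5):dx=-8,dy=-9->C
Step 2: C = 8, D = 2, total pairs = 10.
Step 3: tau = (C - D)/(n(n-1)/2) = (8 - 2)/10 = 0.600000.
Step 4: Exact two-sided p-value (enumerate n! = 120 permutations of y under H0): p = 0.233333.
Step 5: alpha = 0.05. fail to reject H0.

tau_b = 0.6000 (C=8, D=2), p = 0.233333, fail to reject H0.


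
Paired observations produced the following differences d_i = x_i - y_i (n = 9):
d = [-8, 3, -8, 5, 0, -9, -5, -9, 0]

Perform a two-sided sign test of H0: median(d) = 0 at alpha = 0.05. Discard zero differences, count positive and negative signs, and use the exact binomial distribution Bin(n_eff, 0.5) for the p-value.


Step 1: Discard zero differences. Original n = 9; n_eff = number of nonzero differences = 7.
Nonzero differences (with sign): -8, +3, -8, +5, -9, -5, -9
Step 2: Count signs: positive = 2, negative = 5.
Step 3: Under H0: P(positive) = 0.5, so the number of positives S ~ Bin(7, 0.5).
Step 4: Two-sided exact p-value = sum of Bin(7,0.5) probabilities at or below the observed probability = 0.453125.
Step 5: alpha = 0.05. fail to reject H0.

n_eff = 7, pos = 2, neg = 5, p = 0.453125, fail to reject H0.


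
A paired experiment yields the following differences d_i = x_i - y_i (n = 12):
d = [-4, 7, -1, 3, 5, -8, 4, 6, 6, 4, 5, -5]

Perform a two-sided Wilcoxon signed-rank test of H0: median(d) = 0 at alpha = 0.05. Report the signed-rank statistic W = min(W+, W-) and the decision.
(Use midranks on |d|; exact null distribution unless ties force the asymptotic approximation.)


Step 1: Drop any zero differences (none here) and take |d_i|.
|d| = [4, 7, 1, 3, 5, 8, 4, 6, 6, 4, 5, 5]
Step 2: Midrank |d_i| (ties get averaged ranks).
ranks: |4|->4, |7|->11, |1|->1, |3|->2, |5|->7, |8|->12, |4|->4, |6|->9.5, |6|->9.5, |4|->4, |5|->7, |5|->7
Step 3: Attach original signs; sum ranks with positive sign and with negative sign.
W+ = 11 + 2 + 7 + 4 + 9.5 + 9.5 + 4 + 7 = 54
W- = 4 + 1 + 12 + 7 = 24
(Check: W+ + W- = 78 should equal n(n+1)/2 = 78.)
Step 4: Test statistic W = min(W+, W-) = 24.
Step 5: Ties in |d|, so use the tie-corrected normal approximation.
        E[W] = n(n+1)/4 = 12*13/4 = 39.
        Tie groups: |d|=4 (t=3), |d|=5 (t=3), |d|=6 (t=2); sum(t^3 - t) = 54.
        Var[W] = n(n+1)(2n+1)/24 - sum(t^3-t)/48 = 3900/24 - 54/48 = 161.375.
        z = (W - E[W]) / sqrt(Var[W]) = (24 - 39) / 12.7033 = -1.1808.
        Two-sided p = 2*Phi(z) = 0.237686.
Step 6: alpha = 0.05. fail to reject H0.

W+ = 54, W- = 24, W = min = 24, p = 0.237686, fail to reject H0.


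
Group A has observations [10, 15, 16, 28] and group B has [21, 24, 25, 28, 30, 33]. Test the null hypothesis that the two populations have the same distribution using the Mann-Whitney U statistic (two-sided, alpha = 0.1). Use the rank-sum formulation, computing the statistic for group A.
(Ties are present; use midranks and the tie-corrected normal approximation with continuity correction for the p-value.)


Step 1: Combine and sort all 10 observations; assign midranks.
sorted (value, group): (10,X), (15,X), (16,X), (21,Y), (24,Y), (25,Y), (28,X), (28,Y), (30,Y), (33,Y)
ranks: 10->1, 15->2, 16->3, 21->4, 24->5, 25->6, 28->7.5, 28->7.5, 30->9, 33->10
Step 2: Rank sum for X: R1 = 1 + 2 + 3 + 7.5 = 13.5.
Step 3: U_X = R1 - n1(n1+1)/2 = 13.5 - 4*5/2 = 13.5 - 10 = 3.5.
       U_Y = n1*n2 - U_X = 24 - 3.5 = 20.5.
Step 4: Ties are present, so use the tie-corrected normal approximation (with continuity correction) for the p-value.
Step 5: p-value = 0.087118; compare to alpha = 0.1. reject H0.

U_X = 3.5, p = 0.087118, reject H0 at alpha = 0.1.


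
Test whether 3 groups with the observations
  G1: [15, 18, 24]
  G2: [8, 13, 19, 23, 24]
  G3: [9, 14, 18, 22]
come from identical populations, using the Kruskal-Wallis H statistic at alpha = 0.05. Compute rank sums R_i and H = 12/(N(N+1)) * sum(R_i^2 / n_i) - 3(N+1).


Step 1: Combine all N = 12 observations and assign midranks.
sorted (value, group, rank): (8,G2,1), (9,G3,2), (13,G2,3), (14,G3,4), (15,G1,5), (18,G1,6.5), (18,G3,6.5), (19,G2,8), (22,G3,9), (23,G2,10), (24,G1,11.5), (24,G2,11.5)
Step 2: Sum ranks within each group.
R_1 = 23 (n_1 = 3)
R_2 = 33.5 (n_2 = 5)
R_3 = 21.5 (n_3 = 4)
Step 3: H = 12/(N(N+1)) * sum(R_i^2/n_i) - 3(N+1)
     = 12/(12*13) * (23^2/3 + 33.5^2/5 + 21.5^2/4) - 3*13
     = 0.076923 * 516.346 - 39
     = 0.718910.
Step 4: Ties present; correction factor C = 1 - 12/(12^3 - 12) = 0.993007. Corrected H = 0.718910 / 0.993007 = 0.723973.
Step 5: Under H0, H ~ chi^2(2); p-value = 0.696292.
Step 6: alpha = 0.05. fail to reject H0.

H = 0.7240, df = 2, p = 0.696292, fail to reject H0.


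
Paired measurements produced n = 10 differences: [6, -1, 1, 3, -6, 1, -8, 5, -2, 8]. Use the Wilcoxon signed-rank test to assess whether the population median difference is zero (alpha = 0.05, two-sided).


Step 1: Drop any zero differences (none here) and take |d_i|.
|d| = [6, 1, 1, 3, 6, 1, 8, 5, 2, 8]
Step 2: Midrank |d_i| (ties get averaged ranks).
ranks: |6|->7.5, |1|->2, |1|->2, |3|->5, |6|->7.5, |1|->2, |8|->9.5, |5|->6, |2|->4, |8|->9.5
Step 3: Attach original signs; sum ranks with positive sign and with negative sign.
W+ = 7.5 + 2 + 5 + 2 + 6 + 9.5 = 32
W- = 2 + 7.5 + 9.5 + 4 = 23
(Check: W+ + W- = 55 should equal n(n+1)/2 = 55.)
Step 4: Test statistic W = min(W+, W-) = 23.
Step 5: Ties in |d|, so use the tie-corrected normal approximation.
        E[W] = n(n+1)/4 = 10*11/4 = 27.5.
        Tie groups: |d|=1 (t=3), |d|=6 (t=2), |d|=8 (t=2); sum(t^3 - t) = 36.
        Var[W] = n(n+1)(2n+1)/24 - sum(t^3-t)/48 = 2310/24 - 36/48 = 95.5.
        z = (W - E[W]) / sqrt(Var[W]) = (23 - 27.5) / 9.7724 = -0.4605.
        Two-sided p = 2*Phi(z) = 0.645172.
Step 6: alpha = 0.05. fail to reject H0.

W+ = 32, W- = 23, W = min = 23, p = 0.645172, fail to reject H0.


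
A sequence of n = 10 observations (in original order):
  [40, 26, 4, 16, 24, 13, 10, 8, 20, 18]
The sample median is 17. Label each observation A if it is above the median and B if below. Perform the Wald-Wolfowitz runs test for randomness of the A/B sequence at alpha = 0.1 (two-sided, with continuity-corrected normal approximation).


Step 1: Compute median = 17; label A = above, B = below.
Labels in order: AABBABBBAA  (n_A = 5, n_B = 5)
Step 2: Count runs R = 5.
Step 3: Under H0 (random ordering), E[R] = 2*n_A*n_B/(n_A+n_B) + 1 = 2*5*5/10 + 1 = 6.0000.
        Var[R] = 2*n_A*n_B*(2*n_A*n_B - n_A - n_B) / ((n_A+n_B)^2 * (n_A+n_B-1)) = 2000/900 = 2.2222.
        SD[R] = 1.4907.
Step 4: Continuity-corrected z = (R + 0.5 - E[R]) / SD[R] = (5 + 0.5 - 6.0000) / 1.4907 = -0.3354.
Step 5: Two-sided p-value via normal approximation = 2*(1 - Phi(|z|)) = 0.737316.
Step 6: alpha = 0.1. fail to reject H0.

R = 5, z = -0.3354, p = 0.737316, fail to reject H0.


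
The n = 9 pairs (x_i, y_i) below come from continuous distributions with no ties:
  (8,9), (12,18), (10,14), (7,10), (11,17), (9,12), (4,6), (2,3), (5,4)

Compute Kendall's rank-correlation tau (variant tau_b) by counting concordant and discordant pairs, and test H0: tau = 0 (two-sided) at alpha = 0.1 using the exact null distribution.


Step 1: Enumerate the 36 unordered pairs (i,j) with i<j and classify each by sign(x_j-x_i) * sign(y_j-y_i).
  (1,2):dx=+4,dy=+9->C; (1,3):dx=+2,dy=+5->C; (1,4):dx=-1,dy=+1->D; (1,5):dx=+3,dy=+8->C
  (1,6):dx=+1,dy=+3->C; (1,7):dx=-4,dy=-3->C; (1,8):dx=-6,dy=-6->C; (1,9):dx=-3,dy=-5->C
  (2,3):dx=-2,dy=-4->C; (2,4):dx=-5,dy=-8->C; (2,5):dx=-1,dy=-1->C; (2,6):dx=-3,dy=-6->C
  (2,7):dx=-8,dy=-12->C; (2,8):dx=-10,dy=-15->C; (2,9):dx=-7,dy=-14->C; (3,4):dx=-3,dy=-4->C
  (3,5):dx=+1,dy=+3->C; (3,6):dx=-1,dy=-2->C; (3,7):dx=-6,dy=-8->C; (3,8):dx=-8,dy=-11->C
  (3,9):dx=-5,dy=-10->C; (4,5):dx=+4,dy=+7->C; (4,6):dx=+2,dy=+2->C; (4,7):dx=-3,dy=-4->C
  (4,8):dx=-5,dy=-7->C; (4,9):dx=-2,dy=-6->C; (5,6):dx=-2,dy=-5->C; (5,7):dx=-7,dy=-11->C
  (5,8):dx=-9,dy=-14->C; (5,9):dx=-6,dy=-13->C; (6,7):dx=-5,dy=-6->C; (6,8):dx=-7,dy=-9->C
  (6,9):dx=-4,dy=-8->C; (7,8):dx=-2,dy=-3->C; (7,9):dx=+1,dy=-2->D; (8,9):dx=+3,dy=+1->C
Step 2: C = 34, D = 2, total pairs = 36.
Step 3: tau = (C - D)/(n(n-1)/2) = (34 - 2)/36 = 0.888889.
Step 4: Exact two-sided p-value (enumerate n! = 362880 permutations of y under H0): p = 0.000243.
Step 5: alpha = 0.1. reject H0.

tau_b = 0.8889 (C=34, D=2), p = 0.000243, reject H0.


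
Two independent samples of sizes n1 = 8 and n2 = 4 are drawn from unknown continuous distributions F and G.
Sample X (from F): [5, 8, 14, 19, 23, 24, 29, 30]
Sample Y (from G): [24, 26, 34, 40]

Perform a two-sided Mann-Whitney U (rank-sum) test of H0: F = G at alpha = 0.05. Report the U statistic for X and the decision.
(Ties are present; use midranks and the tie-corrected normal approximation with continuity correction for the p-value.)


Step 1: Combine and sort all 12 observations; assign midranks.
sorted (value, group): (5,X), (8,X), (14,X), (19,X), (23,X), (24,X), (24,Y), (26,Y), (29,X), (30,X), (34,Y), (40,Y)
ranks: 5->1, 8->2, 14->3, 19->4, 23->5, 24->6.5, 24->6.5, 26->8, 29->9, 30->10, 34->11, 40->12
Step 2: Rank sum for X: R1 = 1 + 2 + 3 + 4 + 5 + 6.5 + 9 + 10 = 40.5.
Step 3: U_X = R1 - n1(n1+1)/2 = 40.5 - 8*9/2 = 40.5 - 36 = 4.5.
       U_Y = n1*n2 - U_X = 32 - 4.5 = 27.5.
Step 4: Ties are present, so use the tie-corrected normal approximation (with continuity correction) for the p-value.
Step 5: p-value = 0.061271; compare to alpha = 0.05. fail to reject H0.

U_X = 4.5, p = 0.061271, fail to reject H0 at alpha = 0.05.


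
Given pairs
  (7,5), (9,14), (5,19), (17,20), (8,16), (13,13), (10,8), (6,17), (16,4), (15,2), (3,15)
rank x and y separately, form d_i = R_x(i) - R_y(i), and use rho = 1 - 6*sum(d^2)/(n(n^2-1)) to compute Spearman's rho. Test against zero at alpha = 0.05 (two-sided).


Step 1: Rank x and y separately (midranks; no ties here).
rank(x): 7->4, 9->6, 5->2, 17->11, 8->5, 13->8, 10->7, 6->3, 16->10, 15->9, 3->1
rank(y): 5->3, 14->6, 19->10, 20->11, 16->8, 13->5, 8->4, 17->9, 4->2, 2->1, 15->7
Step 2: d_i = R_x(i) - R_y(i); compute d_i^2.
  (4-3)^2=1, (6-6)^2=0, (2-10)^2=64, (11-11)^2=0, (5-8)^2=9, (8-5)^2=9, (7-4)^2=9, (3-9)^2=36, (10-2)^2=64, (9-1)^2=64, (1-7)^2=36
sum(d^2) = 292.
Step 3: rho = 1 - 6*292 / (11*(11^2 - 1)) = 1 - 1752/1320 = -0.327273.
Step 4: Under H0, t = rho * sqrt((n-2)/(1-rho^2)) = -1.0390 ~ t(9).
Step 5: Two-sided p-value from the t-distribution with 9 df = 0.325895.
Step 6: alpha = 0.05. fail to reject H0.

rho = -0.3273, p = 0.325895, fail to reject H0 at alpha = 0.05.


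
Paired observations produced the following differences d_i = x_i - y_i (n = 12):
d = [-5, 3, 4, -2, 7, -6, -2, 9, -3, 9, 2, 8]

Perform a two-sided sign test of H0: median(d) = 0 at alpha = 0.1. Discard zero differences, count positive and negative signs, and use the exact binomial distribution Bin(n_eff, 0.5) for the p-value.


Step 1: Discard zero differences. Original n = 12; n_eff = number of nonzero differences = 12.
Nonzero differences (with sign): -5, +3, +4, -2, +7, -6, -2, +9, -3, +9, +2, +8
Step 2: Count signs: positive = 7, negative = 5.
Step 3: Under H0: P(positive) = 0.5, so the number of positives S ~ Bin(12, 0.5).
Step 4: Two-sided exact p-value = sum of Bin(12,0.5) probabilities at or below the observed probability = 0.774414.
Step 5: alpha = 0.1. fail to reject H0.

n_eff = 12, pos = 7, neg = 5, p = 0.774414, fail to reject H0.


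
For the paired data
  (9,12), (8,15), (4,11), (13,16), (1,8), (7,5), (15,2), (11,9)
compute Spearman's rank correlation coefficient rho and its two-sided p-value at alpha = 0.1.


Step 1: Rank x and y separately (midranks; no ties here).
rank(x): 9->5, 8->4, 4->2, 13->7, 1->1, 7->3, 15->8, 11->6
rank(y): 12->6, 15->7, 11->5, 16->8, 8->3, 5->2, 2->1, 9->4
Step 2: d_i = R_x(i) - R_y(i); compute d_i^2.
  (5-6)^2=1, (4-7)^2=9, (2-5)^2=9, (7-8)^2=1, (1-3)^2=4, (3-2)^2=1, (8-1)^2=49, (6-4)^2=4
sum(d^2) = 78.
Step 3: rho = 1 - 6*78 / (8*(8^2 - 1)) = 1 - 468/504 = 0.071429.
Step 4: Under H0, t = rho * sqrt((n-2)/(1-rho^2)) = 0.1754 ~ t(6).
Step 5: Two-sided p-value from the t-distribution with 6 df = 0.866526.
Step 6: alpha = 0.1. fail to reject H0.

rho = 0.0714, p = 0.866526, fail to reject H0 at alpha = 0.1.


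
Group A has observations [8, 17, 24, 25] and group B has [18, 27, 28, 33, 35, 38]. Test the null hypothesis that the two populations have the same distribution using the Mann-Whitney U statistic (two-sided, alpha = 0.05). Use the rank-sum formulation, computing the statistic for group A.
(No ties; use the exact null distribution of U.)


Step 1: Combine and sort all 10 observations; assign midranks.
sorted (value, group): (8,X), (17,X), (18,Y), (24,X), (25,X), (27,Y), (28,Y), (33,Y), (35,Y), (38,Y)
ranks: 8->1, 17->2, 18->3, 24->4, 25->5, 27->6, 28->7, 33->8, 35->9, 38->10
Step 2: Rank sum for X: R1 = 1 + 2 + 4 + 5 = 12.
Step 3: U_X = R1 - n1(n1+1)/2 = 12 - 4*5/2 = 12 - 10 = 2.
       U_Y = n1*n2 - U_X = 24 - 2 = 22.
Step 4: No ties, so the exact null distribution of U (based on enumerating the C(10,4) = 210 equally likely rank assignments) gives the two-sided p-value.
Step 5: p-value = 0.038095; compare to alpha = 0.05. reject H0.

U_X = 2, p = 0.038095, reject H0 at alpha = 0.05.


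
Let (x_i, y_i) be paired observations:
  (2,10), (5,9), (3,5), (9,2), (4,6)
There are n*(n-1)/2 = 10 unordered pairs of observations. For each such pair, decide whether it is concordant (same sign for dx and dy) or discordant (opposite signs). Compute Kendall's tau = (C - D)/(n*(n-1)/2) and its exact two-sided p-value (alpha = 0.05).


Step 1: Enumerate the 10 unordered pairs (i,j) with i<j and classify each by sign(x_j-x_i) * sign(y_j-y_i).
  (1,2):dx=+3,dy=-1->D; (1,3):dx=+1,dy=-5->D; (1,4):dx=+7,dy=-8->D; (1,5):dx=+2,dy=-4->D
  (2,3):dx=-2,dy=-4->C; (2,4):dx=+4,dy=-7->D; (2,5):dx=-1,dy=-3->C; (3,4):dx=+6,dy=-3->D
  (3,5):dx=+1,dy=+1->C; (4,5):dx=-5,dy=+4->D
Step 2: C = 3, D = 7, total pairs = 10.
Step 3: tau = (C - D)/(n(n-1)/2) = (3 - 7)/10 = -0.400000.
Step 4: Exact two-sided p-value (enumerate n! = 120 permutations of y under H0): p = 0.483333.
Step 5: alpha = 0.05. fail to reject H0.

tau_b = -0.4000 (C=3, D=7), p = 0.483333, fail to reject H0.


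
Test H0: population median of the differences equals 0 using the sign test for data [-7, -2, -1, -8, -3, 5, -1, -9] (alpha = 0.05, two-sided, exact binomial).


Step 1: Discard zero differences. Original n = 8; n_eff = number of nonzero differences = 8.
Nonzero differences (with sign): -7, -2, -1, -8, -3, +5, -1, -9
Step 2: Count signs: positive = 1, negative = 7.
Step 3: Under H0: P(positive) = 0.5, so the number of positives S ~ Bin(8, 0.5).
Step 4: Two-sided exact p-value = sum of Bin(8,0.5) probabilities at or below the observed probability = 0.070312.
Step 5: alpha = 0.05. fail to reject H0.

n_eff = 8, pos = 1, neg = 7, p = 0.070312, fail to reject H0.


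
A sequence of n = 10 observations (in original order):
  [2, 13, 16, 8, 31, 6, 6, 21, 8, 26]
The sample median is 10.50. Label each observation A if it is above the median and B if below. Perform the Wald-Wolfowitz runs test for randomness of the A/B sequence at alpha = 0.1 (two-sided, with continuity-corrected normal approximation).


Step 1: Compute median = 10.50; label A = above, B = below.
Labels in order: BAABABBABA  (n_A = 5, n_B = 5)
Step 2: Count runs R = 8.
Step 3: Under H0 (random ordering), E[R] = 2*n_A*n_B/(n_A+n_B) + 1 = 2*5*5/10 + 1 = 6.0000.
        Var[R] = 2*n_A*n_B*(2*n_A*n_B - n_A - n_B) / ((n_A+n_B)^2 * (n_A+n_B-1)) = 2000/900 = 2.2222.
        SD[R] = 1.4907.
Step 4: Continuity-corrected z = (R - 0.5 - E[R]) / SD[R] = (8 - 0.5 - 6.0000) / 1.4907 = 1.0062.
Step 5: Two-sided p-value via normal approximation = 2*(1 - Phi(|z|)) = 0.314305.
Step 6: alpha = 0.1. fail to reject H0.

R = 8, z = 1.0062, p = 0.314305, fail to reject H0.


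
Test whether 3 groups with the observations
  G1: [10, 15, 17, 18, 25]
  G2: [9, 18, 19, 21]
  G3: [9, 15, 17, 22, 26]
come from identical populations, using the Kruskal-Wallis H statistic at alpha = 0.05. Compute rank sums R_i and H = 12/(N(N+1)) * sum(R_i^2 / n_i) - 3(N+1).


Step 1: Combine all N = 14 observations and assign midranks.
sorted (value, group, rank): (9,G2,1.5), (9,G3,1.5), (10,G1,3), (15,G1,4.5), (15,G3,4.5), (17,G1,6.5), (17,G3,6.5), (18,G1,8.5), (18,G2,8.5), (19,G2,10), (21,G2,11), (22,G3,12), (25,G1,13), (26,G3,14)
Step 2: Sum ranks within each group.
R_1 = 35.5 (n_1 = 5)
R_2 = 31 (n_2 = 4)
R_3 = 38.5 (n_3 = 5)
Step 3: H = 12/(N(N+1)) * sum(R_i^2/n_i) - 3(N+1)
     = 12/(14*15) * (35.5^2/5 + 31^2/4 + 38.5^2/5) - 3*15
     = 0.057143 * 788.75 - 45
     = 0.071429.
Step 4: Ties present; correction factor C = 1 - 24/(14^3 - 14) = 0.991209. Corrected H = 0.071429 / 0.991209 = 0.072062.
Step 5: Under H0, H ~ chi^2(2); p-value = 0.964610.
Step 6: alpha = 0.05. fail to reject H0.

H = 0.0721, df = 2, p = 0.964610, fail to reject H0.


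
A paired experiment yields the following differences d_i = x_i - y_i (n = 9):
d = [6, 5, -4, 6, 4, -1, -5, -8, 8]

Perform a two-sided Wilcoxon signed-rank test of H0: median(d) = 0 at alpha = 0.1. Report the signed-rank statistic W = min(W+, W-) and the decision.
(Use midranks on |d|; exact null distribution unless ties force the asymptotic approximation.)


Step 1: Drop any zero differences (none here) and take |d_i|.
|d| = [6, 5, 4, 6, 4, 1, 5, 8, 8]
Step 2: Midrank |d_i| (ties get averaged ranks).
ranks: |6|->6.5, |5|->4.5, |4|->2.5, |6|->6.5, |4|->2.5, |1|->1, |5|->4.5, |8|->8.5, |8|->8.5
Step 3: Attach original signs; sum ranks with positive sign and with negative sign.
W+ = 6.5 + 4.5 + 6.5 + 2.5 + 8.5 = 28.5
W- = 2.5 + 1 + 4.5 + 8.5 = 16.5
(Check: W+ + W- = 45 should equal n(n+1)/2 = 45.)
Step 4: Test statistic W = min(W+, W-) = 16.5.
Step 5: Ties in |d|, so use the tie-corrected normal approximation.
        E[W] = n(n+1)/4 = 9*10/4 = 22.5.
        Tie groups: |d|=4 (t=2), |d|=5 (t=2), |d|=6 (t=2), |d|=8 (t=2); sum(t^3 - t) = 24.
        Var[W] = n(n+1)(2n+1)/24 - sum(t^3-t)/48 = 1710/24 - 24/48 = 70.75.
        z = (W - E[W]) / sqrt(Var[W]) = (16.5 - 22.5) / 8.4113 = -0.7133.
        Two-sided p = 2*Phi(z) = 0.475644.
Step 6: alpha = 0.1. fail to reject H0.

W+ = 28.5, W- = 16.5, W = min = 16.5, p = 0.475644, fail to reject H0.


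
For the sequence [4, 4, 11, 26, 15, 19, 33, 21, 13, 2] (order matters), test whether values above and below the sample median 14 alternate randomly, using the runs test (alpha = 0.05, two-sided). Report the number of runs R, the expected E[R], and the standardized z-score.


Step 1: Compute median = 14; label A = above, B = below.
Labels in order: BBBAAAAABB  (n_A = 5, n_B = 5)
Step 2: Count runs R = 3.
Step 3: Under H0 (random ordering), E[R] = 2*n_A*n_B/(n_A+n_B) + 1 = 2*5*5/10 + 1 = 6.0000.
        Var[R] = 2*n_A*n_B*(2*n_A*n_B - n_A - n_B) / ((n_A+n_B)^2 * (n_A+n_B-1)) = 2000/900 = 2.2222.
        SD[R] = 1.4907.
Step 4: Continuity-corrected z = (R + 0.5 - E[R]) / SD[R] = (3 + 0.5 - 6.0000) / 1.4907 = -1.6771.
Step 5: Two-sided p-value via normal approximation = 2*(1 - Phi(|z|)) = 0.093533.
Step 6: alpha = 0.05. fail to reject H0.

R = 3, z = -1.6771, p = 0.093533, fail to reject H0.


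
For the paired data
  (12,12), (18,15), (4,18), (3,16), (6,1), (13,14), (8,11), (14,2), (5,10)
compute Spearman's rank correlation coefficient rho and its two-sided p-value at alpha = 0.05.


Step 1: Rank x and y separately (midranks; no ties here).
rank(x): 12->6, 18->9, 4->2, 3->1, 6->4, 13->7, 8->5, 14->8, 5->3
rank(y): 12->5, 15->7, 18->9, 16->8, 1->1, 14->6, 11->4, 2->2, 10->3
Step 2: d_i = R_x(i) - R_y(i); compute d_i^2.
  (6-5)^2=1, (9-7)^2=4, (2-9)^2=49, (1-8)^2=49, (4-1)^2=9, (7-6)^2=1, (5-4)^2=1, (8-2)^2=36, (3-3)^2=0
sum(d^2) = 150.
Step 3: rho = 1 - 6*150 / (9*(9^2 - 1)) = 1 - 900/720 = -0.250000.
Step 4: Under H0, t = rho * sqrt((n-2)/(1-rho^2)) = -0.6831 ~ t(7).
Step 5: Two-sided p-value from the t-distribution with 7 df = 0.516490.
Step 6: alpha = 0.05. fail to reject H0.

rho = -0.2500, p = 0.516490, fail to reject H0 at alpha = 0.05.


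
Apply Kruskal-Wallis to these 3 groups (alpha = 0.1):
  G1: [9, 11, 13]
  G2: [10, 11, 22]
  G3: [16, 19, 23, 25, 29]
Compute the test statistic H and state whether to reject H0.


Step 1: Combine all N = 11 observations and assign midranks.
sorted (value, group, rank): (9,G1,1), (10,G2,2), (11,G1,3.5), (11,G2,3.5), (13,G1,5), (16,G3,6), (19,G3,7), (22,G2,8), (23,G3,9), (25,G3,10), (29,G3,11)
Step 2: Sum ranks within each group.
R_1 = 9.5 (n_1 = 3)
R_2 = 13.5 (n_2 = 3)
R_3 = 43 (n_3 = 5)
Step 3: H = 12/(N(N+1)) * sum(R_i^2/n_i) - 3(N+1)
     = 12/(11*12) * (9.5^2/3 + 13.5^2/3 + 43^2/5) - 3*12
     = 0.090909 * 460.633 - 36
     = 5.875758.
Step 4: Ties present; correction factor C = 1 - 6/(11^3 - 11) = 0.995455. Corrected H = 5.875758 / 0.995455 = 5.902588.
Step 5: Under H0, H ~ chi^2(2); p-value = 0.052272.
Step 6: alpha = 0.1. reject H0.

H = 5.9026, df = 2, p = 0.052272, reject H0.


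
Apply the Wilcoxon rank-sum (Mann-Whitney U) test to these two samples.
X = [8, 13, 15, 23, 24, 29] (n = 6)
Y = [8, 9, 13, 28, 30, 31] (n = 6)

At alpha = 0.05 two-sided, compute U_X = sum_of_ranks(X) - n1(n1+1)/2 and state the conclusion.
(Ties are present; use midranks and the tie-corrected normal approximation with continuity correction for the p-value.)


Step 1: Combine and sort all 12 observations; assign midranks.
sorted (value, group): (8,X), (8,Y), (9,Y), (13,X), (13,Y), (15,X), (23,X), (24,X), (28,Y), (29,X), (30,Y), (31,Y)
ranks: 8->1.5, 8->1.5, 9->3, 13->4.5, 13->4.5, 15->6, 23->7, 24->8, 28->9, 29->10, 30->11, 31->12
Step 2: Rank sum for X: R1 = 1.5 + 4.5 + 6 + 7 + 8 + 10 = 37.
Step 3: U_X = R1 - n1(n1+1)/2 = 37 - 6*7/2 = 37 - 21 = 16.
       U_Y = n1*n2 - U_X = 36 - 16 = 20.
Step 4: Ties are present, so use the tie-corrected normal approximation (with continuity correction) for the p-value.
Step 5: p-value = 0.809527; compare to alpha = 0.05. fail to reject H0.

U_X = 16, p = 0.809527, fail to reject H0 at alpha = 0.05.


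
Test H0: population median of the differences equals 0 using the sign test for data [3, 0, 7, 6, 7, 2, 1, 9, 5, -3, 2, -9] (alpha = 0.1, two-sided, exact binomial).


Step 1: Discard zero differences. Original n = 12; n_eff = number of nonzero differences = 11.
Nonzero differences (with sign): +3, +7, +6, +7, +2, +1, +9, +5, -3, +2, -9
Step 2: Count signs: positive = 9, negative = 2.
Step 3: Under H0: P(positive) = 0.5, so the number of positives S ~ Bin(11, 0.5).
Step 4: Two-sided exact p-value = sum of Bin(11,0.5) probabilities at or below the observed probability = 0.065430.
Step 5: alpha = 0.1. reject H0.

n_eff = 11, pos = 9, neg = 2, p = 0.065430, reject H0.


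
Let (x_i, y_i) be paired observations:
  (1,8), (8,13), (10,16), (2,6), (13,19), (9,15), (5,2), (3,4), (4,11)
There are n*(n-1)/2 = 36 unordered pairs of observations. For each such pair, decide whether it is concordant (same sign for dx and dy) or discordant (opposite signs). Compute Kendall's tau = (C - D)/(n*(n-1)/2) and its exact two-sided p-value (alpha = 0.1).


Step 1: Enumerate the 36 unordered pairs (i,j) with i<j and classify each by sign(x_j-x_i) * sign(y_j-y_i).
  (1,2):dx=+7,dy=+5->C; (1,3):dx=+9,dy=+8->C; (1,4):dx=+1,dy=-2->D; (1,5):dx=+12,dy=+11->C
  (1,6):dx=+8,dy=+7->C; (1,7):dx=+4,dy=-6->D; (1,8):dx=+2,dy=-4->D; (1,9):dx=+3,dy=+3->C
  (2,3):dx=+2,dy=+3->C; (2,4):dx=-6,dy=-7->C; (2,5):dx=+5,dy=+6->C; (2,6):dx=+1,dy=+2->C
  (2,7):dx=-3,dy=-11->C; (2,8):dx=-5,dy=-9->C; (2,9):dx=-4,dy=-2->C; (3,4):dx=-8,dy=-10->C
  (3,5):dx=+3,dy=+3->C; (3,6):dx=-1,dy=-1->C; (3,7):dx=-5,dy=-14->C; (3,8):dx=-7,dy=-12->C
  (3,9):dx=-6,dy=-5->C; (4,5):dx=+11,dy=+13->C; (4,6):dx=+7,dy=+9->C; (4,7):dx=+3,dy=-4->D
  (4,8):dx=+1,dy=-2->D; (4,9):dx=+2,dy=+5->C; (5,6):dx=-4,dy=-4->C; (5,7):dx=-8,dy=-17->C
  (5,8):dx=-10,dy=-15->C; (5,9):dx=-9,dy=-8->C; (6,7):dx=-4,dy=-13->C; (6,8):dx=-6,dy=-11->C
  (6,9):dx=-5,dy=-4->C; (7,8):dx=-2,dy=+2->D; (7,9):dx=-1,dy=+9->D; (8,9):dx=+1,dy=+7->C
Step 2: C = 29, D = 7, total pairs = 36.
Step 3: tau = (C - D)/(n(n-1)/2) = (29 - 7)/36 = 0.611111.
Step 4: Exact two-sided p-value (enumerate n! = 362880 permutations of y under H0): p = 0.024741.
Step 5: alpha = 0.1. reject H0.

tau_b = 0.6111 (C=29, D=7), p = 0.024741, reject H0.


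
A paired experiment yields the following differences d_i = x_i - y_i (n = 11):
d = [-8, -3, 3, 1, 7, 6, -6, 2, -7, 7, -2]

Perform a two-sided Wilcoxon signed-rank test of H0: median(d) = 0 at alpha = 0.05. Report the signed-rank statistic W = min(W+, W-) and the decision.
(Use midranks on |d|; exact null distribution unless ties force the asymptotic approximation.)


Step 1: Drop any zero differences (none here) and take |d_i|.
|d| = [8, 3, 3, 1, 7, 6, 6, 2, 7, 7, 2]
Step 2: Midrank |d_i| (ties get averaged ranks).
ranks: |8|->11, |3|->4.5, |3|->4.5, |1|->1, |7|->9, |6|->6.5, |6|->6.5, |2|->2.5, |7|->9, |7|->9, |2|->2.5
Step 3: Attach original signs; sum ranks with positive sign and with negative sign.
W+ = 4.5 + 1 + 9 + 6.5 + 2.5 + 9 = 32.5
W- = 11 + 4.5 + 6.5 + 9 + 2.5 = 33.5
(Check: W+ + W- = 66 should equal n(n+1)/2 = 66.)
Step 4: Test statistic W = min(W+, W-) = 32.5.
Step 5: Ties in |d|, so use the tie-corrected normal approximation.
        E[W] = n(n+1)/4 = 11*12/4 = 33.
        Tie groups: |d|=2 (t=2), |d|=3 (t=2), |d|=6 (t=2), |d|=7 (t=3); sum(t^3 - t) = 42.
        Var[W] = n(n+1)(2n+1)/24 - sum(t^3-t)/48 = 3036/24 - 42/48 = 125.625.
        z = (W - E[W]) / sqrt(Var[W]) = (32.5 - 33) / 11.2083 = -0.0446.
        Two-sided p = 2*Phi(z) = 0.964418.
Step 6: alpha = 0.05. fail to reject H0.

W+ = 32.5, W- = 33.5, W = min = 32.5, p = 0.964418, fail to reject H0.


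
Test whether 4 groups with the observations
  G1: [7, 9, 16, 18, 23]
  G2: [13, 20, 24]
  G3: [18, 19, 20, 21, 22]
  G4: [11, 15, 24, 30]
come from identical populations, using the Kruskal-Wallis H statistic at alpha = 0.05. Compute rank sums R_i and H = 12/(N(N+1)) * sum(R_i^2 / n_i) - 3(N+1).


Step 1: Combine all N = 17 observations and assign midranks.
sorted (value, group, rank): (7,G1,1), (9,G1,2), (11,G4,3), (13,G2,4), (15,G4,5), (16,G1,6), (18,G1,7.5), (18,G3,7.5), (19,G3,9), (20,G2,10.5), (20,G3,10.5), (21,G3,12), (22,G3,13), (23,G1,14), (24,G2,15.5), (24,G4,15.5), (30,G4,17)
Step 2: Sum ranks within each group.
R_1 = 30.5 (n_1 = 5)
R_2 = 30 (n_2 = 3)
R_3 = 52 (n_3 = 5)
R_4 = 40.5 (n_4 = 4)
Step 3: H = 12/(N(N+1)) * sum(R_i^2/n_i) - 3(N+1)
     = 12/(17*18) * (30.5^2/5 + 30^2/3 + 52^2/5 + 40.5^2/4) - 3*18
     = 0.039216 * 1436.91 - 54
     = 2.349510.
Step 4: Ties present; correction factor C = 1 - 18/(17^3 - 17) = 0.996324. Corrected H = 2.349510 / 0.996324 = 2.358180.
Step 5: Under H0, H ~ chi^2(3); p-value = 0.501467.
Step 6: alpha = 0.05. fail to reject H0.

H = 2.3582, df = 3, p = 0.501467, fail to reject H0.


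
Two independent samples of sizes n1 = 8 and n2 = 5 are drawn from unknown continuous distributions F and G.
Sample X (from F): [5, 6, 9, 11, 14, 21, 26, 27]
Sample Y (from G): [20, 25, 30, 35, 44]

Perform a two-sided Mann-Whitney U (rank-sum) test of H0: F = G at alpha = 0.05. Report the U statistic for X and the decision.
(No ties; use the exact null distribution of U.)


Step 1: Combine and sort all 13 observations; assign midranks.
sorted (value, group): (5,X), (6,X), (9,X), (11,X), (14,X), (20,Y), (21,X), (25,Y), (26,X), (27,X), (30,Y), (35,Y), (44,Y)
ranks: 5->1, 6->2, 9->3, 11->4, 14->5, 20->6, 21->7, 25->8, 26->9, 27->10, 30->11, 35->12, 44->13
Step 2: Rank sum for X: R1 = 1 + 2 + 3 + 4 + 5 + 7 + 9 + 10 = 41.
Step 3: U_X = R1 - n1(n1+1)/2 = 41 - 8*9/2 = 41 - 36 = 5.
       U_Y = n1*n2 - U_X = 40 - 5 = 35.
Step 4: No ties, so the exact null distribution of U (based on enumerating the C(13,8) = 1287 equally likely rank assignments) gives the two-sided p-value.
Step 5: p-value = 0.029526; compare to alpha = 0.05. reject H0.

U_X = 5, p = 0.029526, reject H0 at alpha = 0.05.


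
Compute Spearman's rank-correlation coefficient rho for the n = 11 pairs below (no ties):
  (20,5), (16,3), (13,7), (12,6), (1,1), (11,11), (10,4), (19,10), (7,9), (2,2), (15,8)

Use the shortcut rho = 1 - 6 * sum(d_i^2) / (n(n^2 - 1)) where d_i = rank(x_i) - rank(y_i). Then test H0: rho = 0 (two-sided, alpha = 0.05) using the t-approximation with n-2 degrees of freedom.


Step 1: Rank x and y separately (midranks; no ties here).
rank(x): 20->11, 16->9, 13->7, 12->6, 1->1, 11->5, 10->4, 19->10, 7->3, 2->2, 15->8
rank(y): 5->5, 3->3, 7->7, 6->6, 1->1, 11->11, 4->4, 10->10, 9->9, 2->2, 8->8
Step 2: d_i = R_x(i) - R_y(i); compute d_i^2.
  (11-5)^2=36, (9-3)^2=36, (7-7)^2=0, (6-6)^2=0, (1-1)^2=0, (5-11)^2=36, (4-4)^2=0, (10-10)^2=0, (3-9)^2=36, (2-2)^2=0, (8-8)^2=0
sum(d^2) = 144.
Step 3: rho = 1 - 6*144 / (11*(11^2 - 1)) = 1 - 864/1320 = 0.345455.
Step 4: Under H0, t = rho * sqrt((n-2)/(1-rho^2)) = 1.1044 ~ t(9).
Step 5: Two-sided p-value from the t-distribution with 9 df = 0.298089.
Step 6: alpha = 0.05. fail to reject H0.

rho = 0.3455, p = 0.298089, fail to reject H0 at alpha = 0.05.


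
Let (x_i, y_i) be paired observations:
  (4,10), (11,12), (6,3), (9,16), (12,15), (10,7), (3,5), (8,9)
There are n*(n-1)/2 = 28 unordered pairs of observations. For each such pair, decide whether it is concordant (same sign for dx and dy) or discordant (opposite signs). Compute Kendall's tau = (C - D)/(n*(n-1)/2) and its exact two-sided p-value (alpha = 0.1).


Step 1: Enumerate the 28 unordered pairs (i,j) with i<j and classify each by sign(x_j-x_i) * sign(y_j-y_i).
  (1,2):dx=+7,dy=+2->C; (1,3):dx=+2,dy=-7->D; (1,4):dx=+5,dy=+6->C; (1,5):dx=+8,dy=+5->C
  (1,6):dx=+6,dy=-3->D; (1,7):dx=-1,dy=-5->C; (1,8):dx=+4,dy=-1->D; (2,3):dx=-5,dy=-9->C
  (2,4):dx=-2,dy=+4->D; (2,5):dx=+1,dy=+3->C; (2,6):dx=-1,dy=-5->C; (2,7):dx=-8,dy=-7->C
  (2,8):dx=-3,dy=-3->C; (3,4):dx=+3,dy=+13->C; (3,5):dx=+6,dy=+12->C; (3,6):dx=+4,dy=+4->C
  (3,7):dx=-3,dy=+2->D; (3,8):dx=+2,dy=+6->C; (4,5):dx=+3,dy=-1->D; (4,6):dx=+1,dy=-9->D
  (4,7):dx=-6,dy=-11->C; (4,8):dx=-1,dy=-7->C; (5,6):dx=-2,dy=-8->C; (5,7):dx=-9,dy=-10->C
  (5,8):dx=-4,dy=-6->C; (6,7):dx=-7,dy=-2->C; (6,8):dx=-2,dy=+2->D; (7,8):dx=+5,dy=+4->C
Step 2: C = 20, D = 8, total pairs = 28.
Step 3: tau = (C - D)/(n(n-1)/2) = (20 - 8)/28 = 0.428571.
Step 4: Exact two-sided p-value (enumerate n! = 40320 permutations of y under H0): p = 0.178869.
Step 5: alpha = 0.1. fail to reject H0.

tau_b = 0.4286 (C=20, D=8), p = 0.178869, fail to reject H0.


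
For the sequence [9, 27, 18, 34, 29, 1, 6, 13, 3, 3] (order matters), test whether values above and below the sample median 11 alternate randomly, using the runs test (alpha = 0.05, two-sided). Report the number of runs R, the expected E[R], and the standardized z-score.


Step 1: Compute median = 11; label A = above, B = below.
Labels in order: BAAAABBABB  (n_A = 5, n_B = 5)
Step 2: Count runs R = 5.
Step 3: Under H0 (random ordering), E[R] = 2*n_A*n_B/(n_A+n_B) + 1 = 2*5*5/10 + 1 = 6.0000.
        Var[R] = 2*n_A*n_B*(2*n_A*n_B - n_A - n_B) / ((n_A+n_B)^2 * (n_A+n_B-1)) = 2000/900 = 2.2222.
        SD[R] = 1.4907.
Step 4: Continuity-corrected z = (R + 0.5 - E[R]) / SD[R] = (5 + 0.5 - 6.0000) / 1.4907 = -0.3354.
Step 5: Two-sided p-value via normal approximation = 2*(1 - Phi(|z|)) = 0.737316.
Step 6: alpha = 0.05. fail to reject H0.

R = 5, z = -0.3354, p = 0.737316, fail to reject H0.


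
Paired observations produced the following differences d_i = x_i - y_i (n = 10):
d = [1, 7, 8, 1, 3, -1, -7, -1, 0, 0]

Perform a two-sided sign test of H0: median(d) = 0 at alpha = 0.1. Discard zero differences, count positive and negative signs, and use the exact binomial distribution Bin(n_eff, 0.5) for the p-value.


Step 1: Discard zero differences. Original n = 10; n_eff = number of nonzero differences = 8.
Nonzero differences (with sign): +1, +7, +8, +1, +3, -1, -7, -1
Step 2: Count signs: positive = 5, negative = 3.
Step 3: Under H0: P(positive) = 0.5, so the number of positives S ~ Bin(8, 0.5).
Step 4: Two-sided exact p-value = sum of Bin(8,0.5) probabilities at or below the observed probability = 0.726562.
Step 5: alpha = 0.1. fail to reject H0.

n_eff = 8, pos = 5, neg = 3, p = 0.726562, fail to reject H0.


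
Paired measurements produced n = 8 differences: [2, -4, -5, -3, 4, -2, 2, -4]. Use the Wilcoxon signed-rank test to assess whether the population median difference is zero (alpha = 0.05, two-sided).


Step 1: Drop any zero differences (none here) and take |d_i|.
|d| = [2, 4, 5, 3, 4, 2, 2, 4]
Step 2: Midrank |d_i| (ties get averaged ranks).
ranks: |2|->2, |4|->6, |5|->8, |3|->4, |4|->6, |2|->2, |2|->2, |4|->6
Step 3: Attach original signs; sum ranks with positive sign and with negative sign.
W+ = 2 + 6 + 2 = 10
W- = 6 + 8 + 4 + 2 + 6 = 26
(Check: W+ + W- = 36 should equal n(n+1)/2 = 36.)
Step 4: Test statistic W = min(W+, W-) = 10.
Step 5: Ties in |d|, so use the tie-corrected normal approximation.
        E[W] = n(n+1)/4 = 8*9/4 = 18.
        Tie groups: |d|=2 (t=3), |d|=4 (t=3); sum(t^3 - t) = 48.
        Var[W] = n(n+1)(2n+1)/24 - sum(t^3-t)/48 = 1224/24 - 48/48 = 50.
        z = (W - E[W]) / sqrt(Var[W]) = (10 - 18) / 7.0711 = -1.1314.
        Two-sided p = 2*Phi(z) = 0.257899.
Step 6: alpha = 0.05. fail to reject H0.

W+ = 10, W- = 26, W = min = 10, p = 0.257899, fail to reject H0.


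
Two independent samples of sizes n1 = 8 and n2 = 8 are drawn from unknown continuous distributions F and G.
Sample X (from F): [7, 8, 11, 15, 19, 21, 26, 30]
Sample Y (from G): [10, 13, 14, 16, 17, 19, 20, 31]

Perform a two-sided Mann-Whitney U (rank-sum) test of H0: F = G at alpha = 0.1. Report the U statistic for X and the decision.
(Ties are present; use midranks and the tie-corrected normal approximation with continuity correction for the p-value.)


Step 1: Combine and sort all 16 observations; assign midranks.
sorted (value, group): (7,X), (8,X), (10,Y), (11,X), (13,Y), (14,Y), (15,X), (16,Y), (17,Y), (19,X), (19,Y), (20,Y), (21,X), (26,X), (30,X), (31,Y)
ranks: 7->1, 8->2, 10->3, 11->4, 13->5, 14->6, 15->7, 16->8, 17->9, 19->10.5, 19->10.5, 20->12, 21->13, 26->14, 30->15, 31->16
Step 2: Rank sum for X: R1 = 1 + 2 + 4 + 7 + 10.5 + 13 + 14 + 15 = 66.5.
Step 3: U_X = R1 - n1(n1+1)/2 = 66.5 - 8*9/2 = 66.5 - 36 = 30.5.
       U_Y = n1*n2 - U_X = 64 - 30.5 = 33.5.
Step 4: Ties are present, so use the tie-corrected normal approximation (with continuity correction) for the p-value.
Step 5: p-value = 0.916298; compare to alpha = 0.1. fail to reject H0.

U_X = 30.5, p = 0.916298, fail to reject H0 at alpha = 0.1.
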